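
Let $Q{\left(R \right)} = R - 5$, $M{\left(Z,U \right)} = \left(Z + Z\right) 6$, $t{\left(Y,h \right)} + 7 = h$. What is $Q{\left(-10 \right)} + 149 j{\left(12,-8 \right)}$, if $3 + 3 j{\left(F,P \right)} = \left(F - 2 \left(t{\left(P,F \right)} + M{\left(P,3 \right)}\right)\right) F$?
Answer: $115460$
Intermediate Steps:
$t{\left(Y,h \right)} = -7 + h$
$M{\left(Z,U \right)} = 12 Z$ ($M{\left(Z,U \right)} = 2 Z 6 = 12 Z$)
$Q{\left(R \right)} = -5 + R$
$j{\left(F,P \right)} = -1 + \frac{F \left(14 - F - 24 P\right)}{3}$ ($j{\left(F,P \right)} = -1 + \frac{\left(F - 2 \left(\left(-7 + F\right) + 12 P\right)\right) F}{3} = -1 + \frac{\left(F - 2 \left(-7 + F + 12 P\right)\right) F}{3} = -1 + \frac{\left(F - \left(-14 + 2 F + 24 P\right)\right) F}{3} = -1 + \frac{\left(14 - F - 24 P\right) F}{3} = -1 + \frac{F \left(14 - F - 24 P\right)}{3}$)
$Q{\left(-10 \right)} + 149 j{\left(12,-8 \right)} = \left(-5 - 10\right) + 149 \left(-1 - \frac{12^{2}}{3} + \frac{14}{3} \cdot 12 - 96 \left(-8\right)\right) = -15 + 149 \left(-1 - 48 + 56 + 768\right) = -15 + 149 \cdot 775 = -15 + 115475 = 115460$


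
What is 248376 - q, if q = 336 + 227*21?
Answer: 243273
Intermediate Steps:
q = 5103 (q = 336 + 4767 = 5103)
248376 - q = 248376 - 1*5103 = 248376 - 5103 = 243273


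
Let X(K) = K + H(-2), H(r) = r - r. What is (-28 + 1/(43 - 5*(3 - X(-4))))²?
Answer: 49729/64 ≈ 777.02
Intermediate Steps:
H(r) = 0
X(K) = K (X(K) = K + 0 = K)
(-28 + 1/(43 - 5*(3 - X(-4))))² = (-28 + 1/(43 - 5*(3 - 1*(-4))))² = (-28 + 1/(43 - 5*(3 + 4)))² = (-28 + 1/(43 - 5*7))² = (-28 + 1/(43 - 35))² = (-28 + 1/8)² = (-28 + ⅛)² = (-223/8)² = 49729/64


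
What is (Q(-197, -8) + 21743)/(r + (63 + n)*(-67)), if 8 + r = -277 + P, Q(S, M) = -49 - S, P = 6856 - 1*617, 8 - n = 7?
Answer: 21891/1666 ≈ 13.140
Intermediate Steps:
n = 1 (n = 8 - 1*7 = 8 - 7 = 1)
P = 6239 (P = 6856 - 617 = 6239)
r = 5954 (r = -8 + (-277 + 6239) = -8 + 5962 = 5954)
(Q(-197, -8) + 21743)/(r + (63 + n)*(-67)) = ((-49 - 1*(-197)) + 21743)/(5954 + (63 + 1)*(-67)) = ((-49 + 197) + 21743)/(5954 + 64*(-67)) = (148 + 21743)/(5954 - 4288) = 21891/1666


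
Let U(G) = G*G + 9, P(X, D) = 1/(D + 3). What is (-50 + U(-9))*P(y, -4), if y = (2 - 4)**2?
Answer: -40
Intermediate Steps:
y = 4 (y = (-2)**2 = 4)
P(X, D) = 1/(3 + D)
U(G) = 9 + G**2 (U(G) = G**2 + 9 = 9 + G**2)
(-50 + U(-9))*P(y, -4) = (-50 + (9 + (-9)**2))/(3 - 4) = (-50 + (9 + 81))/(-1) = (-50 + 90)*(-1) = 40*(-1) = -40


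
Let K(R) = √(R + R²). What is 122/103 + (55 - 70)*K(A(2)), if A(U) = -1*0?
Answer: 122/103 ≈ 1.1845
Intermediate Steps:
A(U) = 0
122/103 + (55 - 70)*K(A(2)) = 122/103 + (55 - 70)*√(0*(1 + 0)) = 122*(1/103) - 15*√(0*1) = 122/103 - 15*√0 = 122/103 - 15*0 = 122/103 + 0 = 122/103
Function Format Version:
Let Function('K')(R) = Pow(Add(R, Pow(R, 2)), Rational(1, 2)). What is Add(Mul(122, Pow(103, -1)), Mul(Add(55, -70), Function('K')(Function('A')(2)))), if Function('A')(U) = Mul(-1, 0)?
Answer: Rational(122, 103) ≈ 1.1845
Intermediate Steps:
Function('A')(U) = 0
Add(Mul(122, Pow(103, -1)), Mul(Add(55, -70), Function('K')(Function('A')(2)))) = Add(Mul(122, Pow(103, -1)), Mul(Add(55, -70), Pow(Mul(0, Add(1, 0)), Rational(1, 2)))) = Add(Mul(122, Rational(1, 103)), Mul(-15, Pow(Mul(0, 1), Rational(1, 2)))) = Add(Rational(122, 103), Mul(-15, Pow(0, Rational(1, 2)))) = Add(Rational(122, 103), Mul(-15, 0)) = Add(Rational(122, 103), 0) = Rational(122, 103)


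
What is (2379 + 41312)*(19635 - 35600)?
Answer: -697526815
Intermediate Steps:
(2379 + 41312)*(19635 - 35600) = 43691*(-15965) = -697526815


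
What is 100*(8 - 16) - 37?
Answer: -837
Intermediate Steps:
100*(8 - 16) - 37 = 100*(-8) - 37 = -800 - 37 = -837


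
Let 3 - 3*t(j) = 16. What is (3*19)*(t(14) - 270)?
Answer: -15637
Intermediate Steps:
t(j) = -13/3 (t(j) = 1 - ⅓*16 = 1 - 16/3 = -13/3)
(3*19)*(t(14) - 270) = (3*19)*(-13/3 - 270) = 57*(-823/3) = -15637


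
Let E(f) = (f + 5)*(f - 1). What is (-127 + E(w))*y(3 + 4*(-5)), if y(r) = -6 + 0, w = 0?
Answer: 792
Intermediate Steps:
y(r) = -6
E(f) = (-1 + f)*(5 + f) (E(f) = (5 + f)*(-1 + f) = (-1 + f)*(5 + f))
(-127 + E(w))*y(3 + 4*(-5)) = (-127 + (-5 + 0² + 4*0))*(-6) = (-127 + (-5 + 0 + 0))*(-6) = (-127 - 5)*(-6) = -132*(-6) = 792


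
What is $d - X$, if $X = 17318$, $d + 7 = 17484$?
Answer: $159$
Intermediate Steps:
$d = 17477$ ($d = -7 + 17484 = 17477$)
$d - X = 17477 - 17318 = 159$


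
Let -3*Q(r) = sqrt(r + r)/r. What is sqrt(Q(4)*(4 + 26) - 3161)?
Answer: sqrt(-3161 - 5*sqrt(2)) ≈ 56.286*I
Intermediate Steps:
Q(r) = -sqrt(2)/(3*sqrt(r)) (Q(r) = -sqrt(r + r)/(3*r) = -sqrt(2*r)/(3*r) = -sqrt(2)*sqrt(r)/(3*r) = -sqrt(2)/(3*sqrt(r)))
sqrt(Q(4)*(4 + 26) - 3161) = sqrt((-sqrt(2)/(3*sqrt(4)))*(4 + 26) - 3161) = sqrt(-1/3*sqrt(2)*1/2*30 - 3161) = sqrt(-sqrt(2)/6*30 - 3161) = sqrt(-5*sqrt(2) - 3161) = sqrt(-3161 - 5*sqrt(2))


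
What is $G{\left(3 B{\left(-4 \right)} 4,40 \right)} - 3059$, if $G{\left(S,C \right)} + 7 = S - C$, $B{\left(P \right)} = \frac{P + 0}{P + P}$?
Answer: $-3100$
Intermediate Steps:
$B{\left(P \right)} = \frac{1}{2}$ ($B{\left(P \right)} = \frac{P}{2 P} = P \frac{1}{2 P} = \frac{1}{2}$)
$G{\left(S,C \right)} = -7 + S - C$ ($G{\left(S,C \right)} = -7 - \left(C - S\right) = -7 + S - C$)
$G{\left(3 B{\left(-4 \right)} 4,40 \right)} - 3059 = \left(-7 + 3 \cdot \frac{1}{2} \cdot 4 - 40\right) - 3059 = \left(-7 + \frac{3}{2} \cdot 4 - 40\right) - 3059 = \left(-7 + 6 - 40\right) - 3059 = -41 - 3059 = -3100$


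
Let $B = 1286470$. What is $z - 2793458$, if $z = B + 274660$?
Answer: $-1232328$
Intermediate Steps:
$z = 1561130$ ($z = 1286470 + 274660 = 1561130$)
$z - 2793458 = 1561130 - 2793458 = -1232328$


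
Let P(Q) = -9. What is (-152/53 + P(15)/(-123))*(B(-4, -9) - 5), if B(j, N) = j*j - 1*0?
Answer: -66803/2173 ≈ -30.742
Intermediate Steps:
B(j, N) = j² (B(j, N) = j² + 0 = j²)
(-152/53 + P(15)/(-123))*(B(-4, -9) - 5) = (-152/53 - 9/(-123))*((-4)² - 5) = (-152*1/53 - 9*(-1/123))*(16 - 5) = (-152/53 + 3/41)*11 = -6073/2173*11 = -66803/2173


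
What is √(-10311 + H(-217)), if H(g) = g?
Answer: 4*I*√658 ≈ 102.61*I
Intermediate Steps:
√(-10311 + H(-217)) = √(-10311 - 217) = √(-10528) = 4*I*√658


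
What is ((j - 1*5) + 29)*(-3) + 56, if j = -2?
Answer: -10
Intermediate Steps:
((j - 1*5) + 29)*(-3) + 56 = ((-2 - 1*5) + 29)*(-3) + 56 = ((-2 - 5) + 29)*(-3) + 56 = (-7 + 29)*(-3) + 56 = 22*(-3) + 56 = -66 + 56 = -10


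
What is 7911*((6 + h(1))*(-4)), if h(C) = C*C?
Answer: -221508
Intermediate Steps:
h(C) = C**2
7911*((6 + h(1))*(-4)) = 7911*((6 + 1**2)*(-4)) = 7911*((6 + 1)*(-4)) = 7911*(7*(-4)) = 7911*(-28) = -221508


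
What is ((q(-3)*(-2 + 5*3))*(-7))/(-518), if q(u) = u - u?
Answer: 0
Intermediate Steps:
q(u) = 0
((q(-3)*(-2 + 5*3))*(-7))/(-518) = ((0*(-2 + 5*3))*(-7))/(-518) = ((0*(-2 + 15))*(-7))*(-1/518) = ((0*13)*(-7))*(-1/518) = (0*(-7))*(-1/518) = 0*(-1/518) = 0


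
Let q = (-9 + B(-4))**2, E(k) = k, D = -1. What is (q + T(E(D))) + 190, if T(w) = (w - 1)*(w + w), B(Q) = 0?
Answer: 275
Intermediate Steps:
T(w) = 2*w*(-1 + w) (T(w) = (-1 + w)*(2*w) = 2*w*(-1 + w))
q = 81 (q = (-9 + 0)**2 = (-9)**2 = 81)
(q + T(E(D))) + 190 = (81 + 2*(-1)*(-1 - 1)) + 190 = (81 + 2*(-1)*(-2)) + 190 = (81 + 4) + 190 = 85 + 190 = 275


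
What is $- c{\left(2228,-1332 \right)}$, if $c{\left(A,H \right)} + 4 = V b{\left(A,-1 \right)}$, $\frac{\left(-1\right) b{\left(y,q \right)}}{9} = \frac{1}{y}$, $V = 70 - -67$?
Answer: $\frac{10145}{2228} \approx 4.5534$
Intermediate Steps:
$V = 137$ ($V = 70 + 67 = 137$)
$b{\left(y,q \right)} = - \frac{9}{y}$
$c{\left(A,H \right)} = -4 - \frac{1233}{A}$ ($c{\left(A,H \right)} = -4 + 137 \left(- \frac{9}{A}\right) = -4 - \frac{1233}{A}$)
$- c{\left(2228,-1332 \right)} = - (-4 - \frac{1233}{2228}) = \left(-1\right) \left(- \frac{10145}{2228}\right) = \frac{10145}{2228}$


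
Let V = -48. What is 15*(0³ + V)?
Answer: -720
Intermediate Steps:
15*(0³ + V) = 15*(0³ - 48) = 15*(0 - 48) = 15*(-48) = -720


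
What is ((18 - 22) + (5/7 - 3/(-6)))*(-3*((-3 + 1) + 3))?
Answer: 117/14 ≈ 8.3571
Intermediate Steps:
((18 - 22) + (5/7 - 3/(-6)))*(-3*((-3 + 1) + 3)) = (-4 + (5*(1/7) - 3*(-1/6)))*(-3*(-2 + 3)) = (-4 + (5/7 + 1/2))*(-3*1) = (-4 + 17/14)*(-3) = -39/14*(-3) = 117/14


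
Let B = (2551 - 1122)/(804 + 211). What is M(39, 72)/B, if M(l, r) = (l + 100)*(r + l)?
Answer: 15660435/1429 ≈ 10959.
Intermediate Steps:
M(l, r) = (100 + l)*(l + r)
B = 1429/1015 ≈ 1.4079
M(39, 72)/B = (39**2 + 100*39 + 100*72 + 39*72)/(1429/1015) = (1521 + 3900 + 7200 + 2808)*(1015/1429) = 15429*(1015/1429) = 15660435/1429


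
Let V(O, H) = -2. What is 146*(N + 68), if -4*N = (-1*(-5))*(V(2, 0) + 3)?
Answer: 19491/2 ≈ 9745.5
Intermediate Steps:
N = -5/4 (N = -(-1*(-5))*(-2 + 3)/4 = -5/4 ≈ -1.2500)
146*(N + 68) = 146*(-5/4 + 68) = 146*(267/4) = 19491/2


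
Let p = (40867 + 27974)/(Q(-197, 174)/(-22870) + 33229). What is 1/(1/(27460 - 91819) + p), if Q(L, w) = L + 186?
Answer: 16303148161173/33775214086763 ≈ 0.48270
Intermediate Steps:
Q(L, w) = 186 + L
p = 524797890/253315747 (p = (40867 + 27974)/((186 - 197)/(-22870) + 33229) = 68841/(-11*(-1/22870) + 33229) = 68841/(11/22870 + 33229) = 68841/(759947241/22870) = 68841*(22870/759947241) = 524797890/253315747 ≈ 2.0717)
1/(1/(27460 - 91819) + p) = 1/(1/(27460 - 91819) + 524797890/253315747) = 1/(1/(-64359) + 524797890/253315747) = 1/(-1/64359 + 524797890/253315747) = 1/(33775214086763/16303148161173) = 16303148161173/33775214086763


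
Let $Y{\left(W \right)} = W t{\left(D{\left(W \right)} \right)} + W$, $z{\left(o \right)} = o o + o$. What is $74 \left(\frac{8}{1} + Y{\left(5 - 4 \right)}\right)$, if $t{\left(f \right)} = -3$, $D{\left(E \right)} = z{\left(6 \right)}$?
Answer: $444$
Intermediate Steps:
$z{\left(o \right)} = o + o^{2}$ ($z{\left(o \right)} = o^{2} + o = o + o^{2}$)
$D{\left(E \right)} = 42$ ($D{\left(E \right)} = 6 \left(1 + 6\right) = 6 \cdot 7 = 42$)
$Y{\left(W \right)} = - 2 W$ ($Y{\left(W \right)} = W \left(-3\right) + W = - 3 W + W = - 2 W$)
$74 \left(\frac{8}{1} + Y{\left(5 - 4 \right)}\right) = 74 \left(\frac{8}{1} - 2 \left(5 - 4\right)\right) = 74 \left(8 \cdot 1 - 2 \left(5 - 4\right)\right) = 74 \left(8 - 2\right) = 74 \cdot 6 = 444$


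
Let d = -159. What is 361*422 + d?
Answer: 152183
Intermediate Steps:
361*422 + d = 361*422 - 159 = 152342 - 159 = 152183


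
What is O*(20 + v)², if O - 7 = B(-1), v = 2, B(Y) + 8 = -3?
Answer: -1936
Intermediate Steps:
B(Y) = -11 (B(Y) = -8 - 3 = -11)
O = -4 (O = 7 - 11 = -4)
O*(20 + v)² = -4*(20 + 2)² = -4*22² = -4*484 = -1936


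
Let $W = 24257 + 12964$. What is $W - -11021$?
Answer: $48242$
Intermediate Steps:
$W = 37221$
$W - -11021 = 37221 - -11021 = 37221 + 11021 = 48242$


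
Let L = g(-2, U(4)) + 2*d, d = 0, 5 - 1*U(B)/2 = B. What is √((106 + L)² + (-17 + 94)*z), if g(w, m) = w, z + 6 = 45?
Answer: √13819 ≈ 117.55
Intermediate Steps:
z = 39 (z = -6 + 45 = 39)
U(B) = 10 - 2*B
L = -2 (L = -2 + 2*0 = -2 + 0 = -2)
√((106 + L)² + (-17 + 94)*z) = √((106 - 2)² + (-17 + 94)*39) = √(104² + 77*39) = √(10816 + 3003) = √13819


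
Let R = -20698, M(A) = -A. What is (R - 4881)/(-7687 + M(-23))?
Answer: 25579/7664 ≈ 3.3376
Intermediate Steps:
(R - 4881)/(-7687 + M(-23)) = (-20698 - 4881)/(-7687 - 1*(-23)) = -25579/(-7687 + 23) = -25579/(-7664) = -25579*(-1/7664) = 25579/7664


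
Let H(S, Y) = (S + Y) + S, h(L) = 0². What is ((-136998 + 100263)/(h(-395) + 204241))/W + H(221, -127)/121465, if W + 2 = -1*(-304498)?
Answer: 3917113351413/1510795457152048 ≈ 0.0025927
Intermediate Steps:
h(L) = 0
W = 304496 (W = -2 - 1*(-304498) = -2 + 304498 = 304496)
H(S, Y) = Y + 2*S
((-136998 + 100263)/(h(-395) + 204241))/W + H(221, -127)/121465 = ((-136998 + 100263)/(0 + 204241))/304496 + (-127 + 2*221)/121465 = -36735/204241*(1/304496) + (-127 + 442)*(1/121465) = -36735*1/204241*(1/304496) + 315*(1/121465) = -36735/204241*1/304496 + 63/24293 = -36735/62190567536 + 63/24293 = 3917113351413/1510795457152048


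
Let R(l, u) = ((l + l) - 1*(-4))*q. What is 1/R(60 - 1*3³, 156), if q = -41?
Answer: -1/2870 ≈ -0.00034843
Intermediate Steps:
R(l, u) = -164 - 82*l (R(l, u) = ((l + l) - 1*(-4))*(-41) = (2*l + 4)*(-41) = (4 + 2*l)*(-41) = -164 - 82*l)
1/R(60 - 1*3³, 156) = 1/(-164 - 82*(60 - 1*3³)) = 1/(-164 - 82*(60 - 1*27)) = 1/(-164 - 82*(60 - 27)) = 1/(-164 - 82*33) = 1/(-164 - 2706) = 1/(-2870) = -1/2870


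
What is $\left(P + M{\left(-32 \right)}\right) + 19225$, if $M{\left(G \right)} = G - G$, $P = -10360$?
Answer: $8865$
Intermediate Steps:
$M{\left(G \right)} = 0$
$\left(P + M{\left(-32 \right)}\right) + 19225 = \left(-10360 + 0\right) + 19225 = -10360 + 19225 = 8865$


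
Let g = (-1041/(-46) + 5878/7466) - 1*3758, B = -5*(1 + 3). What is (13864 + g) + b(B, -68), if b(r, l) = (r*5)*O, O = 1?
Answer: 1722231555/171718 ≈ 10029.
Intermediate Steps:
B = -20 (B = -5*4 = -20)
b(r, l) = 5*r (b(r, l) = (r*5)*1 = (5*r)*1 = 5*r)
g = -641294997/171718 (g = (-1041*(-1/46) + 5878*(1/7466)) - 3758 = (1041/46 + 2939/3733) - 3758 = 4021247/171718 - 3758 = -641294997/171718 ≈ -3734.6)
(13864 + g) + b(B, -68) = (13864 - 641294997/171718) + 5*(-20) = 1739403355/171718 - 100 = 1722231555/171718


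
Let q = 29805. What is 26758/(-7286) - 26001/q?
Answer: -164494246/36193205 ≈ -4.5449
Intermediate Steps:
26758/(-7286) - 26001/q = 26758/(-7286) - 26001/29805 = 26758*(-1/7286) - 26001*1/29805 = -13379/3643 - 8667/9935 = -164494246/36193205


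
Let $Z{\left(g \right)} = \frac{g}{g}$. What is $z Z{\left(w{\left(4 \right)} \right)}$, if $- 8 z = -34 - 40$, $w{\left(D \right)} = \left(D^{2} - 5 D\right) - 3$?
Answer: $\frac{37}{4} \approx 9.25$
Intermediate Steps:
$w{\left(D \right)} = -3 + D^{2} - 5 D$
$Z{\left(g \right)} = 1$
$z = \frac{37}{4}$ ($z = - \frac{-34 - 40}{8} = \left(- \frac{1}{8}\right) \left(-74\right) = \frac{37}{4} \approx 9.25$)
$z Z{\left(w{\left(4 \right)} \right)} = \frac{37}{4} \cdot 1 = \frac{37}{4}$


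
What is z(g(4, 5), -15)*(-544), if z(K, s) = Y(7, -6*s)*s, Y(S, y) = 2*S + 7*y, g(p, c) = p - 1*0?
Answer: 5255040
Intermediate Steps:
g(p, c) = p (g(p, c) = p + 0 = p)
z(K, s) = s*(14 - 42*s) (z(K, s) = (2*7 + 7*(-6*s))*s = (14 - 42*s)*s = s*(14 - 42*s))
z(g(4, 5), -15)*(-544) = (14*(-15)*(1 - 3*(-15)))*(-544) = (14*(-15)*(1 + 45))*(-544) = (14*(-15)*46)*(-544) = -9660*(-544) = 5255040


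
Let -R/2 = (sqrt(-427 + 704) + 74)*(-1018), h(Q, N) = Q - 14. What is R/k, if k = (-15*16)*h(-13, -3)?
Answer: 18833/810 + 509*sqrt(277)/1620 ≈ 28.480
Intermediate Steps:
h(Q, N) = -14 + Q
R = 150664 + 2036*sqrt(277) (R = -2*(sqrt(-427 + 704) + 74)*(-1018) = -2*(sqrt(277) + 74)*(-1018) = -2*(74 + sqrt(277))*(-1018) = -2*(-75332 - 1018*sqrt(277)) = 150664 + 2036*sqrt(277) ≈ 1.8455e+5)
k = 6480 (k = (-15*16)*(-14 - 13) = -240*(-27) = 6480)
R/k = (150664 + 2036*sqrt(277))/6480 = (150664 + 2036*sqrt(277))*(1/6480) = 18833/810 + 509*sqrt(277)/1620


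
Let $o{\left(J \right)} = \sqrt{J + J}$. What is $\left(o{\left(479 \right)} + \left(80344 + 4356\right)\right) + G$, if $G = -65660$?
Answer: $19040 + \sqrt{958} \approx 19071.0$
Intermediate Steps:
$o{\left(J \right)} = \sqrt{2} \sqrt{J}$ ($o{\left(J \right)} = \sqrt{2 J} = \sqrt{2} \sqrt{J}$)
$\left(o{\left(479 \right)} + \left(80344 + 4356\right)\right) + G = \left(\sqrt{2} \sqrt{479} + \left(80344 + 4356\right)\right) - 65660 = \left(\sqrt{958} + 84700\right) - 65660 = \left(84700 + \sqrt{958}\right) - 65660 = 19040 + \sqrt{958}$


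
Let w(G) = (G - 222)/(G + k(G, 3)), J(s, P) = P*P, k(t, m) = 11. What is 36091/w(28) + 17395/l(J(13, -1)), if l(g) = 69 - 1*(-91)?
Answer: -22183321/3104 ≈ -7146.7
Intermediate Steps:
J(s, P) = P²
w(G) = (-222 + G)/(11 + G) (w(G) = (G - 222)/(G + 11) = (-222 + G)/(11 + G))
l(g) = 160 (l(g) = 69 + 91 = 160)
36091/w(28) + 17395/l(J(13, -1)) = 36091/(((-222 + 28)/(11 + 28))) + 17395/160 = 36091/((-194/39)) + 17395*(1/160) = 36091/(((1/39)*(-194))) + 3479/32 = 36091/(-194/39) + 3479/32 = 36091*(-39/194) + 3479/32 = -1407549/194 + 3479/32 = -22183321/3104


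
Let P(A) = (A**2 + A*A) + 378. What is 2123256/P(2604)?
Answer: 353876/2260335 ≈ 0.15656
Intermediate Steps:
P(A) = 378 + 2*A**2 (P(A) = (A**2 + A**2) + 378 = 2*A**2 + 378 = 378 + 2*A**2)
2123256/P(2604) = 2123256/(378 + 2*2604**2) = 2123256/(378 + 2*6780816) = 2123256/(378 + 13561632) = 2123256/13562010 = 2123256*(1/13562010) = 353876/2260335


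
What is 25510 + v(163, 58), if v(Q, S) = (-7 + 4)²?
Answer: 25519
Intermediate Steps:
v(Q, S) = 9 (v(Q, S) = (-3)² = 9)
25510 + v(163, 58) = 25510 + 9 = 25519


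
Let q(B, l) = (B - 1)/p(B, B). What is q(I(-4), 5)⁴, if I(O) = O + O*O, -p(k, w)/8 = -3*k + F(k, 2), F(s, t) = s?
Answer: 14641/1358954496 ≈ 1.0774e-5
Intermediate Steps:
p(k, w) = 16*k (p(k, w) = -8*(-3*k + k) = -(-16)*k = 16*k)
I(O) = O + O²
q(B, l) = (-1 + B)/(16*B) (q(B, l) = (B - 1)/((16*B)) = (-1 + B)*(1/(16*B)) = (-1 + B)/(16*B))
q(I(-4), 5)⁴ = ((-1 - 4*(1 - 4))/(16*((-4*(1 - 4)))))⁴ = ((-1 - 4*(-3))/(16*((-4*(-3)))))⁴ = ((1/16)*(-1 + 12)/12)⁴ = ((1/16)*(1/12)*11)⁴ = (11/192)⁴ = 14641/1358954496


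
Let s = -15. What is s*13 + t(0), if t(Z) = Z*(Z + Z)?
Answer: -195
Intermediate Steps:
t(Z) = 2*Z² (t(Z) = Z*(2*Z) = 2*Z²)
s*13 + t(0) = -15*13 + 2*0² = -195 + 2*0 = -195 + 0 = -195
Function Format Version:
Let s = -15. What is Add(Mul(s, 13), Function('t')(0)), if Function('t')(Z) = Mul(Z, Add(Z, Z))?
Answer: -195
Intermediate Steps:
Function('t')(Z) = Mul(2, Pow(Z, 2)) (Function('t')(Z) = Mul(Z, Mul(2, Z)) = Mul(2, Pow(Z, 2)))
Add(Mul(s, 13), Function('t')(0)) = Add(Mul(-15, 13), Mul(2, Pow(0, 2))) = Add(-195, Mul(2, 0)) = Add(-195, 0) = -195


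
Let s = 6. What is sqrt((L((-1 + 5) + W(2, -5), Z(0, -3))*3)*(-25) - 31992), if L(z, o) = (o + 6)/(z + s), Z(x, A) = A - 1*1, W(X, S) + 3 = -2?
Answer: 3*I*sqrt(3558) ≈ 178.95*I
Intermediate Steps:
W(X, S) = -5 (W(X, S) = -3 - 2 = -5)
Z(x, A) = -1 + A (Z(x, A) = A - 1 = -1 + A)
L(z, o) = (6 + o)/(6 + z) (L(z, o) = (o + 6)/(z + 6) = (6 + o)/(6 + z))
sqrt((L((-1 + 5) + W(2, -5), Z(0, -3))*3)*(-25) - 31992) = sqrt((((6 + (-1 - 3))/(6 + ((-1 + 5) - 5)))*3)*(-25) - 31992) = sqrt((((6 - 4)/(6 + (4 - 5)))*3)*(-25) - 31992) = sqrt(((2/(6 - 1))*3)*(-25) - 31992) = sqrt(((2/5)*3)*(-25) - 31992) = sqrt((6/5)*(-25) - 31992) = sqrt(-30 - 31992) = sqrt(-32022) = 3*I*sqrt(3558)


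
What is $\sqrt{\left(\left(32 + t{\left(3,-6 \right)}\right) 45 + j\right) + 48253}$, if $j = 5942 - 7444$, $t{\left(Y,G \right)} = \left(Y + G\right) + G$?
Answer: $\sqrt{47786} \approx 218.6$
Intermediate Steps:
$t{\left(Y,G \right)} = Y + 2 G$ ($t{\left(Y,G \right)} = \left(G + Y\right) + G = Y + 2 G$)
$j = -1502$ ($j = 5942 - 7444 = -1502$)
$\sqrt{\left(\left(32 + t{\left(3,-6 \right)}\right) 45 + j\right) + 48253} = \sqrt{\left(\left(32 + \left(3 + 2 \left(-6\right)\right)\right) 45 - 1502\right) + 48253} = \sqrt{\left(\left(32 + \left(3 - 12\right)\right) 45 - 1502\right) + 48253} = \sqrt{\left(\left(32 - 9\right) 45 - 1502\right) + 48253} = \sqrt{\left(23 \cdot 45 - 1502\right) + 48253} = \sqrt{\left(1035 - 1502\right) + 48253} = \sqrt{-467 + 48253} = \sqrt{47786}$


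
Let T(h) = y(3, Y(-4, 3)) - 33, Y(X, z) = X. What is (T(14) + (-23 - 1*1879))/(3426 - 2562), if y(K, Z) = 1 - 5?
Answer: -1939/864 ≈ -2.2442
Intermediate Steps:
y(K, Z) = -4
T(h) = -37 (T(h) = -4 - 33 = -37)
(T(14) + (-23 - 1*1879))/(3426 - 2562) = (-37 + (-23 - 1*1879))/(3426 - 2562) = (-37 + (-23 - 1879))/864 = (-37 - 1902)*(1/864) = -1939*1/864 = -1939/864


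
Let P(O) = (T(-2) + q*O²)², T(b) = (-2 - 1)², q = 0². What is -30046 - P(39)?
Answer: -30127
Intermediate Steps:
q = 0
T(b) = 9 (T(b) = (-3)² = 9)
P(O) = 81 (P(O) = (9 + 0*O²)² = (9 + 0)² = 9² = 81)
-30046 - P(39) = -30046 - 1*81 = -30046 - 81 = -30127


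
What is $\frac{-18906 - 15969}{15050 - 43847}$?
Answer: $\frac{11625}{9599} \approx 1.2111$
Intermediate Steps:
$\frac{-18906 - 15969}{15050 - 43847} = - \frac{34875}{-28797} = \left(-34875\right) \left(- \frac{1}{28797}\right) = \frac{11625}{9599}$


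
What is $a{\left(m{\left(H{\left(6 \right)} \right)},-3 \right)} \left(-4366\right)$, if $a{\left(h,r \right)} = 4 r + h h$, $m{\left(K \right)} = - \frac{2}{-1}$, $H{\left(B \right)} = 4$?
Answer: $34928$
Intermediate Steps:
$m{\left(K \right)} = 2$ ($m{\left(K \right)} = \left(-2\right) \left(-1\right) = 2$)
$a{\left(h,r \right)} = h^{2} + 4 r$ ($a{\left(h,r \right)} = 4 r + h^{2} = h^{2} + 4 r$)
$a{\left(m{\left(H{\left(6 \right)} \right)},-3 \right)} \left(-4366\right) = \left(2^{2} + 4 \left(-3\right)\right) \left(-4366\right) = \left(4 - 12\right) \left(-4366\right) = \left(-8\right) \left(-4366\right) = 34928$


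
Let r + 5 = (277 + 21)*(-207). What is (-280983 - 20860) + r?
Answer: -363534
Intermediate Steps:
r = -61691 (r = -5 + (277 + 21)*(-207) = -5 + 298*(-207) = -5 - 61686 = -61691)
(-280983 - 20860) + r = (-280983 - 20860) - 61691 = -301843 - 61691 = -363534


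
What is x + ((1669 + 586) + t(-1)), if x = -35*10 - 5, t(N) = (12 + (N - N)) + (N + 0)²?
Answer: 1913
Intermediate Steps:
t(N) = 12 + N² (t(N) = (12 + 0) + N² = 12 + N²)
x = -355 (x = -350 - 5 = -355)
x + ((1669 + 586) + t(-1)) = -355 + ((1669 + 586) + (12 + (-1)²)) = -355 + (2255 + (12 + 1)) = -355 + (2255 + 13) = -355 + 2268 = 1913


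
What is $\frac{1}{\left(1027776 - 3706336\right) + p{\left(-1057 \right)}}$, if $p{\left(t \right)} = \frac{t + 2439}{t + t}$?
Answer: $- \frac{1057}{2831238611} \approx -3.7333 \cdot 10^{-7}$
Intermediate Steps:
$p{\left(t \right)} = \frac{2439 + t}{2 t}$
$\frac{1}{\left(1027776 - 3706336\right) + p{\left(-1057 \right)}} = \frac{1}{\left(1027776 - 3706336\right) + \frac{2439 - 1057}{2 \left(-1057\right)}} = \frac{1}{\left(1027776 - 3706336\right) + \frac{1}{2} \left(- \frac{1}{1057}\right) 1382} = \frac{1}{-2678560 - \frac{691}{1057}} = \frac{1}{- \frac{2831238611}{1057}} = - \frac{1057}{2831238611}$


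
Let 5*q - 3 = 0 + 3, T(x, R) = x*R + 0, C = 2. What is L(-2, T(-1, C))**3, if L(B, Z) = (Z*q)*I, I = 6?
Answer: -373248/125 ≈ -2986.0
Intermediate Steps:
T(x, R) = R*x (T(x, R) = R*x + 0 = R*x)
q = 6/5 (q = 3/5 + (0 + 3)/5 = 3/5 + (1/5)*3 = 3/5 + 3/5 = 6/5 ≈ 1.2000)
L(B, Z) = 36*Z/5 (L(B, Z) = (Z*(6/5))*6 = (6*Z/5)*6 = 36*Z/5)
L(-2, T(-1, C))**3 = (36*(2*(-1))/5)**3 = ((36/5)*(-2))**3 = (-72/5)**3 = -373248/125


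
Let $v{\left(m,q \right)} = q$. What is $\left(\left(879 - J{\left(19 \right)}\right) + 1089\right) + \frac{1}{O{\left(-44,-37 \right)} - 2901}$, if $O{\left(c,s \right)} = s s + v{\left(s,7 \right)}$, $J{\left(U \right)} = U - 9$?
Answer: $\frac{2985949}{1525} \approx 1958.0$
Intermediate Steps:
$J{\left(U \right)} = -9 + U$
$O{\left(c,s \right)} = 7 + s^{2}$ ($O{\left(c,s \right)} = s s + 7 = s^{2} + 7 = 7 + s^{2}$)
$\left(\left(879 - J{\left(19 \right)}\right) + 1089\right) + \frac{1}{O{\left(-44,-37 \right)} - 2901} = \left(\left(879 - \left(-9 + 19\right)\right) + 1089\right) + \frac{1}{\left(7 + \left(-37\right)^{2}\right) - 2901} = \left(\left(879 - 10\right) + 1089\right) + \frac{1}{\left(7 + 1369\right) - 2901} = \left(\left(879 - 10\right) + 1089\right) + \frac{1}{1376 - 2901} = \left(869 + 1089\right) + \frac{1}{-1525} = 1958 - \frac{1}{1525} = \frac{2985949}{1525}$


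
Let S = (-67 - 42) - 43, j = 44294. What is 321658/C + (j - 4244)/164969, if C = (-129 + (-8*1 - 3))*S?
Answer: 3851133043/250752880 ≈ 15.358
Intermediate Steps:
S = -152 (S = -109 - 43 = -152)
C = 21280 (C = (-129 + (-8*1 - 3))*(-152) = (-129 + (-8 - 3))*(-152) = (-129 - 11)*(-152) = -140*(-152) = 21280)
321658/C + (j - 4244)/164969 = 321658/21280 + (44294 - 4244)/164969 = 321658*(1/21280) + 40050*(1/164969) = 160829/10640 + 40050/164969 = 3851133043/250752880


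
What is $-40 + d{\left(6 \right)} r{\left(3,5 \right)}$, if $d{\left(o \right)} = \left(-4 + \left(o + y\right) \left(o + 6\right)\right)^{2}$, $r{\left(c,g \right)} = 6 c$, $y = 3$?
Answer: $194648$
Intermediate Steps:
$d{\left(o \right)} = \left(-4 + \left(3 + o\right) \left(6 + o\right)\right)^{2}$ ($d{\left(o \right)} = \left(-4 + \left(o + 3\right) \left(o + 6\right)\right)^{2} = \left(-4 + \left(3 + o\right) \left(6 + o\right)\right)^{2}$)
$-40 + d{\left(6 \right)} r{\left(3,5 \right)} = -40 + \left(14 + 6^{2} + 9 \cdot 6\right)^{2} \cdot 6 \cdot 3 = -40 + \left(14 + 36 + 54\right)^{2} \cdot 18 = -40 + 104^{2} \cdot 18 = -40 + 10816 \cdot 18 = -40 + 194688 = 194648$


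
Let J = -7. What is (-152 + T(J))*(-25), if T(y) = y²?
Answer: 2575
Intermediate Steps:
(-152 + T(J))*(-25) = (-152 + (-7)²)*(-25) = (-152 + 49)*(-25) = -103*(-25) = 2575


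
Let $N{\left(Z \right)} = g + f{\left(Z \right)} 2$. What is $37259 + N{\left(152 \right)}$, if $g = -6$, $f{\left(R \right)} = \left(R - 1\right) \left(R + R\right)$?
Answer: $129061$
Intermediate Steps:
$f{\left(R \right)} = 2 R \left(-1 + R\right)$ ($f{\left(R \right)} = \left(-1 + R\right) 2 R = 2 R \left(-1 + R\right)$)
$N{\left(Z \right)} = -6 + 4 Z \left(-1 + Z\right)$ ($N{\left(Z \right)} = -6 + 2 Z \left(-1 + Z\right) 2 = -6 + 4 Z \left(-1 + Z\right)$)
$37259 + N{\left(152 \right)} = 37259 - \left(6 - 608 \left(-1 + 152\right)\right) = 37259 - \left(6 - 91808\right) = 37259 + \left(-6 + 91808\right) = 37259 + 91802 = 129061$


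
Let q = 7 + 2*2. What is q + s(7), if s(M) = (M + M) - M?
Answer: 18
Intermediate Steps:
s(M) = M (s(M) = 2*M - M = M)
q = 11 (q = 7 + 4 = 11)
q + s(7) = 11 + 7 = 18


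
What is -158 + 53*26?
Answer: 1220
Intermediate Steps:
-158 + 53*26 = -158 + 1378 = 1220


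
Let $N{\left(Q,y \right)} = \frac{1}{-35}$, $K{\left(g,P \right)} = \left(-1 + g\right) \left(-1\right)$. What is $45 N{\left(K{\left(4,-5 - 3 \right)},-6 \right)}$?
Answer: $- \frac{9}{7} \approx -1.2857$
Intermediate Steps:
$K{\left(g,P \right)} = 1 - g$
$N{\left(Q,y \right)} = - \frac{1}{35}$
$45 N{\left(K{\left(4,-5 - 3 \right)},-6 \right)} = 45 \left(- \frac{1}{35}\right) = - \frac{9}{7}$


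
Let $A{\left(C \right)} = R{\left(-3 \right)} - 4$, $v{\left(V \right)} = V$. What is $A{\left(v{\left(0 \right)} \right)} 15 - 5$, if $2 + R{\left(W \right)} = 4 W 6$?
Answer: $-1175$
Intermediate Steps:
$R{\left(W \right)} = -2 + 24 W$ ($R{\left(W \right)} = -2 + 4 W 6 = -2 + 24 W$)
$A{\left(C \right)} = -78$ ($A{\left(C \right)} = \left(-2 + 24 \left(-3\right)\right) - 4 = \left(-2 - 72\right) - 4 = -74 - 4 = -78$)
$A{\left(v{\left(0 \right)} \right)} 15 - 5 = \left(-78\right) 15 - 5 = -1170 - 5 = -1175$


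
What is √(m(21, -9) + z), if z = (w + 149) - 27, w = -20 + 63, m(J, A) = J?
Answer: √186 ≈ 13.638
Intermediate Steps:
w = 43
z = 165 (z = (43 + 149) - 27 = 192 - 27 = 165)
√(m(21, -9) + z) = √(21 + 165) = √186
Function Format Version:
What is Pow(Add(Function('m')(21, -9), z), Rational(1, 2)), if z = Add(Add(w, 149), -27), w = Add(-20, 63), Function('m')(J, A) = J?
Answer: Pow(186, Rational(1, 2)) ≈ 13.638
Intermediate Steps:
w = 43
z = 165 (z = Add(Add(43, 149), -27) = Add(192, -27) = 165)
Pow(Add(Function('m')(21, -9), z), Rational(1, 2)) = Pow(Add(21, 165), Rational(1, 2)) = Pow(186, Rational(1, 2))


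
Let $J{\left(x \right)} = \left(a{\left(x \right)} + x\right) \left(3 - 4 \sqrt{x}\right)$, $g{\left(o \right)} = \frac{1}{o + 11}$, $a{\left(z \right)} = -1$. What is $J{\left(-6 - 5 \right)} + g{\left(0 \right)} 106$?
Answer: $- \frac{290}{11} + 48 i \sqrt{11} \approx -26.364 + 159.2 i$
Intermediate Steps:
$g{\left(o \right)} = \frac{1}{11 + o}$
$J{\left(x \right)} = \left(-1 + x\right) \left(3 - 4 \sqrt{x}\right)$
$J{\left(-6 - 5 \right)} + g{\left(0 \right)} 106 = \left(-3 - 4 \left(-6 - 5\right)^{\frac{3}{2}} + 3 \left(-6 - 5\right) + 4 \sqrt{-6 - 5}\right) + \frac{1}{11 + 0} \cdot 106 = \left(-3 - 4 \left(-11\right)^{\frac{3}{2}} + 3 \left(-11\right) + 4 \sqrt{-11}\right) + \frac{1}{11} \cdot 106 = \left(-3 - 4 \left(- 11 i \sqrt{11}\right) - 33 + 4 i \sqrt{11}\right) + \frac{1}{11} \cdot 106 = \left(-3 + 44 i \sqrt{11} - 33 + 4 i \sqrt{11}\right) + \frac{106}{11} = \left(-36 + 48 i \sqrt{11}\right) + \frac{106}{11} = - \frac{290}{11} + 48 i \sqrt{11}$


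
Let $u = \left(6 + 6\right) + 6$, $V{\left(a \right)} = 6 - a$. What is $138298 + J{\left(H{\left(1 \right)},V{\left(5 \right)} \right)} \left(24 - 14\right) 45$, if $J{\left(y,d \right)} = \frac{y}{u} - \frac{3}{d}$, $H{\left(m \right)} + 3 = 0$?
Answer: $136873$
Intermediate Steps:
$H{\left(m \right)} = -3$ ($H{\left(m \right)} = -3 + 0 = -3$)
$u = 18$ ($u = 12 + 6 = 18$)
$J{\left(y,d \right)} = - \frac{3}{d} + \frac{y}{18}$ ($J{\left(y,d \right)} = \frac{y}{18} - \frac{3}{d} = - \frac{3}{d} + \frac{y}{18}$)
$138298 + J{\left(H{\left(1 \right)},V{\left(5 \right)} \right)} \left(24 - 14\right) 45 = 138298 + \left(- \frac{3}{6 - 5} + \frac{1}{18} \left(-3\right)\right) \left(24 - 14\right) 45 = 138298 + \left(- \frac{3}{6 - 5} - \frac{1}{6}\right) 10 \cdot 45 = 138298 + \left(- \frac{3}{1} - \frac{1}{6}\right) 10 \cdot 45 = 138298 + \left(\left(-3\right) 1 - \frac{1}{6}\right) 10 \cdot 45 = 138298 + \left(-3 - \frac{1}{6}\right) 10 \cdot 45 = 138298 + \left(- \frac{19}{6}\right) 10 \cdot 45 = 138298 - 1425 = 136873$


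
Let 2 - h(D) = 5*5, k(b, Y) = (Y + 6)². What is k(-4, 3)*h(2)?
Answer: -1863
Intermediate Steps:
k(b, Y) = (6 + Y)²
h(D) = -23 (h(D) = 2 - 5*5 = 2 - 1*25 = 2 - 25 = -23)
k(-4, 3)*h(2) = (6 + 3)²*(-23) = 9²*(-23) = 81*(-23) = -1863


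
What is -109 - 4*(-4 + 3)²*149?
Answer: -705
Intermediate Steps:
-109 - 4*(-4 + 3)²*149 = -109 - 4*(-1)²*149 = -109 - 4*1*149 = -109 - 4*149 = -109 - 596 = -705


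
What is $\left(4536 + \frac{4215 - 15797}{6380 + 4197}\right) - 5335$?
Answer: $- \frac{8462605}{10577} \approx -800.09$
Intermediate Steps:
$\left(4536 + \frac{4215 - 15797}{6380 + 4197}\right) - 5335 = \left(4536 - \frac{11582}{10577}\right) - 5335 = \frac{47965690}{10577} - 5335 = - \frac{8462605}{10577}$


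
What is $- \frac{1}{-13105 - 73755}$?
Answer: $\frac{1}{86860} \approx 1.1513 \cdot 10^{-5}$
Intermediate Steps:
$- \frac{1}{-13105 - 73755} = - \frac{1}{-86860} = \left(-1\right) \left(- \frac{1}{86860}\right) = \frac{1}{86860}$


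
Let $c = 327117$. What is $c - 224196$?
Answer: $102921$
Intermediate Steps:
$c - 224196 = 327117 - 224196 = 102921$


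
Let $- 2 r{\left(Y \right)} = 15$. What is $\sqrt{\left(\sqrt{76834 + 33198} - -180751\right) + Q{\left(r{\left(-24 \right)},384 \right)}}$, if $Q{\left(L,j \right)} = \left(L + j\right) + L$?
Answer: $2 \sqrt{45280 + 23 \sqrt{13}} \approx 425.97$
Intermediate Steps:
$r{\left(Y \right)} = - \frac{15}{2}$ ($r{\left(Y \right)} = \left(- \frac{1}{2}\right) 15 = - \frac{15}{2}$)
$Q{\left(L,j \right)} = j + 2 L$
$\sqrt{\left(\sqrt{76834 + 33198} - -180751\right) + Q{\left(r{\left(-24 \right)},384 \right)}} = \sqrt{\left(\sqrt{76834 + 33198} - -180751\right) + \left(384 + 2 \left(- \frac{15}{2}\right)\right)} = \sqrt{\left(\sqrt{110032} + 180751\right) + \left(384 - 15\right)} = \sqrt{\left(92 \sqrt{13} + 180751\right) + 369} = \sqrt{\left(180751 + 92 \sqrt{13}\right) + 369} = \sqrt{181120 + 92 \sqrt{13}}$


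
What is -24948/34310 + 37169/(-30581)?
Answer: -1019101589/524617055 ≈ -1.9426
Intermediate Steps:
-24948/34310 + 37169/(-30581) = -24948*1/34310 + 37169*(-1/30581) = -12474/17155 - 37169/30581 = -1019101589/524617055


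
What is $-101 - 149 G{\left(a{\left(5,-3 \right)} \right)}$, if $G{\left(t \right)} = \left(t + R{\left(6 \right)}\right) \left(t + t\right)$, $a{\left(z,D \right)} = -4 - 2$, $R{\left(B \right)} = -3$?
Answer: $-16193$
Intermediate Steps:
$a{\left(z,D \right)} = -6$
$G{\left(t \right)} = 2 t \left(-3 + t\right)$ ($G{\left(t \right)} = \left(t - 3\right) \left(t + t\right) = \left(-3 + t\right) 2 t = 2 t \left(-3 + t\right)$)
$-101 - 149 G{\left(a{\left(5,-3 \right)} \right)} = -101 - 149 \cdot 2 \left(-6\right) \left(-3 - 6\right) = -101 - 149 \cdot 2 \left(-6\right) \left(-9\right) = -101 - 16092 = -16193$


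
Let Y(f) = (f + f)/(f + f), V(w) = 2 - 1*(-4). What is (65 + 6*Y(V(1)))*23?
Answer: 1633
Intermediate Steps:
V(w) = 6 (V(w) = 2 + 4 = 6)
Y(f) = 1 (Y(f) = (2*f)/((2*f)) = (2*f)*(1/(2*f)) = 1)
(65 + 6*Y(V(1)))*23 = (65 + 6*1)*23 = (65 + 6)*23 = 71*23 = 1633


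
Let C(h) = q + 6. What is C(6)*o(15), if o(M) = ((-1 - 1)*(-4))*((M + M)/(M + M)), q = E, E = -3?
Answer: 24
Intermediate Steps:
q = -3
o(M) = 8 (o(M) = (-2*(-4))*((2*M)/((2*M))) = 8*((2*M)*(1/(2*M))) = 8*1 = 8)
C(h) = 3 (C(h) = -3 + 6 = 3)
C(6)*o(15) = 3*8 = 24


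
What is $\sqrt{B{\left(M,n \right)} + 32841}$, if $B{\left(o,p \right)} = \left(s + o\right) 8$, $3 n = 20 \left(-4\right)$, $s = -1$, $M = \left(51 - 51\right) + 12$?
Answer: $\sqrt{32929} \approx 181.46$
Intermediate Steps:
$M = 12$ ($M = 0 + 12 = 12$)
$n = - \frac{80}{3}$ ($n = \frac{20 \left(-4\right)}{3} = \frac{1}{3} \left(-80\right) = - \frac{80}{3} \approx -26.667$)
$B{\left(o,p \right)} = -8 + 8 o$ ($B{\left(o,p \right)} = \left(-1 + o\right) 8 = -8 + 8 o$)
$\sqrt{B{\left(M,n \right)} + 32841} = \sqrt{\left(-8 + 8 \cdot 12\right) + 32841} = \sqrt{\left(-8 + 96\right) + 32841} = \sqrt{88 + 32841} = \sqrt{32929}$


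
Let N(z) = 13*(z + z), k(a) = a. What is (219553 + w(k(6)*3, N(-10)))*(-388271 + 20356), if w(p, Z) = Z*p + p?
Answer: -79061622265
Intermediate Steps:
N(z) = 26*z (N(z) = 13*(2*z) = 26*z)
w(p, Z) = p + Z*p
(219553 + w(k(6)*3, N(-10)))*(-388271 + 20356) = (219553 + (6*3)*(1 + 26*(-10)))*(-388271 + 20356) = (219553 + 18*(1 - 260))*(-367915) = (219553 + 18*(-259))*(-367915) = (219553 - 4662)*(-367915) = 214891*(-367915) = -79061622265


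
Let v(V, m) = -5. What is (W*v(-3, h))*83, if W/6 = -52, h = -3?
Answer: 129480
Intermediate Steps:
W = -312 (W = 6*(-52) = -312)
(W*v(-3, h))*83 = -312*(-5)*83 = 1560*83 = 129480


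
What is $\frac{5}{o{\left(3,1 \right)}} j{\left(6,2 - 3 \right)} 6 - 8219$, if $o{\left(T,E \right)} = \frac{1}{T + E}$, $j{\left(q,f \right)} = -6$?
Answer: $-8939$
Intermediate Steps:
$o{\left(T,E \right)} = \frac{1}{E + T}$
$\frac{5}{o{\left(3,1 \right)}} j{\left(6,2 - 3 \right)} 6 - 8219 = \frac{5}{\frac{1}{1 + 3}} \left(-6\right) 6 - 8219 = \frac{5}{\frac{1}{4}} \left(-6\right) 6 - 8219 = 5 \frac{1}{\frac{1}{4}} \left(-6\right) 6 - 8219 = 5 \cdot 4 \left(-6\right) 6 - 8219 = 20 \left(-6\right) 6 - 8219 = \left(-120\right) 6 - 8219 = -720 - 8219 = -8939$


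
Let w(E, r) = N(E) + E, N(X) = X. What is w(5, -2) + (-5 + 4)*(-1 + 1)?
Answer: 10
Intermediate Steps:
w(E, r) = 2*E (w(E, r) = E + E = 2*E)
w(5, -2) + (-5 + 4)*(-1 + 1) = 2*5 + (-5 + 4)*(-1 + 1) = 10 - 1*0 = 10 + 0 = 10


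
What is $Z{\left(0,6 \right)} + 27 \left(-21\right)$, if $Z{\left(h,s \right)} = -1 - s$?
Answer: $-574$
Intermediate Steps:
$Z{\left(0,6 \right)} + 27 \left(-21\right) = \left(-1 - 6\right) + 27 \left(-21\right) = \left(-1 - 6\right) - 567 = -7 - 567 = -574$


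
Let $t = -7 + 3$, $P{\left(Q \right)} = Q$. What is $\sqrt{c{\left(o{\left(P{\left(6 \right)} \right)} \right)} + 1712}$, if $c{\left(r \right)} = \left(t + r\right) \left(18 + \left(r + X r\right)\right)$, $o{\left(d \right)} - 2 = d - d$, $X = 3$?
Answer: $2 \sqrt{415} \approx 40.743$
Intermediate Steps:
$o{\left(d \right)} = 2$ ($o{\left(d \right)} = 2 + \left(d - d\right) = 2 + 0 = 2$)
$t = -4$
$c{\left(r \right)} = \left(-4 + r\right) \left(18 + 4 r\right)$ ($c{\left(r \right)} = \left(-4 + r\right) \left(18 + \left(r + 3 r\right)\right) = \left(-4 + r\right) \left(18 + 4 r\right)$)
$\sqrt{c{\left(o{\left(P{\left(6 \right)} \right)} \right)} + 1712} = \sqrt{\left(-72 + 2 \cdot 2 + 4 \cdot 2^{2}\right) + 1712} = \sqrt{\left(-72 + 4 + 4 \cdot 4\right) + 1712} = \sqrt{\left(-72 + 4 + 16\right) + 1712} = \sqrt{-52 + 1712} = \sqrt{1660} = 2 \sqrt{415}$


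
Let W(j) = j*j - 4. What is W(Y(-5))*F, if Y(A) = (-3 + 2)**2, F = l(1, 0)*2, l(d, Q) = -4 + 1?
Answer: 18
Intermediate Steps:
l(d, Q) = -3
F = -6 (F = -3*2 = -6)
Y(A) = 1 (Y(A) = (-1)**2 = 1)
W(j) = -4 + j**2 (W(j) = j**2 - 4 = -4 + j**2)
W(Y(-5))*F = (-4 + 1**2)*(-6) = (-4 + 1)*(-6) = -3*(-6) = 18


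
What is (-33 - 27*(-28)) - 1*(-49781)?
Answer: 50504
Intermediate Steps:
(-33 - 27*(-28)) - 1*(-49781) = (-33 + 756) + 49781 = 723 + 49781 = 50504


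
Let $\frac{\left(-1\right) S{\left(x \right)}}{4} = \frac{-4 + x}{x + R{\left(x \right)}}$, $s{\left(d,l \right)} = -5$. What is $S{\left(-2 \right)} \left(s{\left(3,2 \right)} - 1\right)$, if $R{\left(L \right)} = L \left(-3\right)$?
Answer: $-36$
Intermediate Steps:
$R{\left(L \right)} = - 3 L$
$S{\left(x \right)} = \frac{2 \left(-4 + x\right)}{x}$ ($S{\left(x \right)} = - 4 \frac{-4 + x}{x - 3 x} = - 4 \frac{-4 + x}{\left(-2\right) x} = - 4 \left(-4 + x\right) \left(- \frac{1}{2 x}\right) = - 4 \left(- \frac{-4 + x}{2 x}\right) = \frac{2 \left(-4 + x\right)}{x}$)
$S{\left(-2 \right)} \left(s{\left(3,2 \right)} - 1\right) = \left(2 - \frac{8}{-2}\right) \left(-5 - 1\right) = \left(2 - -4\right) \left(-6\right) = \left(2 + 4\right) \left(-6\right) = 6 \left(-6\right) = -36$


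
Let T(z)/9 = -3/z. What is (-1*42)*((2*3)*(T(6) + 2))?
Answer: 630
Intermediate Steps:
T(z) = -27/z (T(z) = 9*(-3/z) = -27/z)
(-1*42)*((2*3)*(T(6) + 2)) = (-1*42)*((2*3)*(-27/6 + 2)) = -252*(-27*⅙ + 2) = -252*(-9/2 + 2) = -252*(-5)/2 = -42*(-15) = 630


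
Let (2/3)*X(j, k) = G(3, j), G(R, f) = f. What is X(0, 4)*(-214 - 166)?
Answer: 0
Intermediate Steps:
X(j, k) = 3*j/2
X(0, 4)*(-214 - 166) = ((3/2)*0)*(-214 - 166) = 0*(-380) = 0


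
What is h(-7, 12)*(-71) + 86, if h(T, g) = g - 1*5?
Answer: -411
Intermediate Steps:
h(T, g) = -5 + g (h(T, g) = g - 5 = -5 + g)
h(-7, 12)*(-71) + 86 = (-5 + 12)*(-71) + 86 = 7*(-71) + 86 = -497 + 86 = -411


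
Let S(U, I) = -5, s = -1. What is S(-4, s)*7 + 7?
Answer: -28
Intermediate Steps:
S(-4, s)*7 + 7 = -5*7 + 7 = -35 + 7 = -28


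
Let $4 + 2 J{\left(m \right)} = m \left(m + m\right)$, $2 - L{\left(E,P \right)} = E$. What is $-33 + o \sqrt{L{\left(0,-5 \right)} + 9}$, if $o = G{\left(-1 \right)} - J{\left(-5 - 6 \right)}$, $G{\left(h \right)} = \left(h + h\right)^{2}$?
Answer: $-33 - 115 \sqrt{11} \approx -414.41$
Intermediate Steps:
$L{\left(E,P \right)} = 2 - E$
$J{\left(m \right)} = -2 + m^{2}$ ($J{\left(m \right)} = -2 + \frac{m \left(m + m\right)}{2} = -2 + \frac{m 2 m}{2} = -2 + \frac{2 m^{2}}{2} = -2 + m^{2}$)
$G{\left(h \right)} = 4 h^{2}$ ($G{\left(h \right)} = \left(2 h\right)^{2} = 4 h^{2}$)
$o = -115$ ($o = 4 \left(-1\right)^{2} - \left(-2 + \left(-5 - 6\right)^{2}\right) = 4 \cdot 1 - \left(-2 + \left(-5 - 6\right)^{2}\right) = 4 - \left(-2 + \left(-11\right)^{2}\right) = 4 - \left(-2 + 121\right) = 4 - 119 = -115$)
$-33 + o \sqrt{L{\left(0,-5 \right)} + 9} = -33 - 115 \sqrt{\left(2 - 0\right) + 9} = -33 - 115 \sqrt{\left(2 + 0\right) + 9} = -33 - 115 \sqrt{2 + 9} = -33 - 115 \sqrt{11}$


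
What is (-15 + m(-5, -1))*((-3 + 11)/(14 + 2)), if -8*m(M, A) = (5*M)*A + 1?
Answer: -73/8 ≈ -9.1250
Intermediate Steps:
m(M, A) = -⅛ - 5*A*M/8 (m(M, A) = -((5*M)*A + 1)/8 = -(5*A*M + 1)/8 = -(1 + 5*A*M)/8 = -⅛ - 5*A*M/8)
(-15 + m(-5, -1))*((-3 + 11)/(14 + 2)) = (-15 + (-⅛ - 5/8*(-1)*(-5)))*((-3 + 11)/(14 + 2)) = (-15 + (-⅛ - 25/8))*(8/16) = (-15 - 13/4)*(8*(1/16)) = -73/4*½ = -73/8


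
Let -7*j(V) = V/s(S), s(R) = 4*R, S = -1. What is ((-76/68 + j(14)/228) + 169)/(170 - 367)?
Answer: -1301441/1527144 ≈ -0.85221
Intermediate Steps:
j(V) = V/28 (j(V) = -V/(7*(4*(-1))) = -V/(7*(-4)) = -V*(-1)/(7*4) = -(-1)*V/28 = V/28)
((-76/68 + j(14)/228) + 169)/(170 - 367) = ((-76/68 + ((1/28)*14)/228) + 169)/(170 - 367) = ((-76*1/68 + (1/2)*(1/228)) + 169)/(-197) = ((-19/17 + 1/456) + 169)*(-1/197) = (-8647/7752 + 169)*(-1/197) = (1301441/7752)*(-1/197) = -1301441/1527144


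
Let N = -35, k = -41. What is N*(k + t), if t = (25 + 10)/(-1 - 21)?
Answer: 32795/22 ≈ 1490.7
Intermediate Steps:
t = -35/22 (t = 35/(-22) = 35*(-1/22) = -35/22 ≈ -1.5909)
N*(k + t) = -35*(-41 - 35/22) = -35*(-937/22) = 32795/22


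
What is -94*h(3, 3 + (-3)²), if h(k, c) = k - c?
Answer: 846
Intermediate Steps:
-94*h(3, 3 + (-3)²) = -94*(3 - (3 + (-3)²)) = -94*(3 - (3 + 9)) = -94*(3 - 1*12) = -94*(3 - 12) = -94*(-9) = 846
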